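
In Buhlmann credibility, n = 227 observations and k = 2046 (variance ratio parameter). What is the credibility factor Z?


Z = n / (n + k)
= 227 / (227 + 2046)
= 227 / 2273
= 0.0999


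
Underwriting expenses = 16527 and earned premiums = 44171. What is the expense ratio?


Expense ratio = expenses / premiums
= 16527 / 44171
= 0.3742


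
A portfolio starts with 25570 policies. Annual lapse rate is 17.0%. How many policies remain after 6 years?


remaining = initial * (1 - lapse)^years
= 25570 * (1 - 0.17)^6
= 25570 * 0.32694
= 8359.8653


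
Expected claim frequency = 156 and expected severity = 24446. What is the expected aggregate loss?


E[S] = E[N] * E[X]
= 156 * 24446
= 3.8136e+06


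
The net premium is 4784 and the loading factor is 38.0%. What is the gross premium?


Gross = net * (1 + loading)
= 4784 * (1 + 0.38)
= 4784 * 1.38
= 6601.92


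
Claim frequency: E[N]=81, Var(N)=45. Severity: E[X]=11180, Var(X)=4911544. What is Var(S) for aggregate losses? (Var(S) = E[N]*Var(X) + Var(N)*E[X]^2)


Var(S) = E[N]*Var(X) + Var(N)*E[X]^2
= 81*4911544 + 45*11180^2
= 397835064 + 5624658000
= 6.0225e+09


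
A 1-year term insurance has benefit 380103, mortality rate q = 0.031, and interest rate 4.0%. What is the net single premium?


NSP = benefit * q * v
v = 1/(1+i) = 0.961538
NSP = 380103 * 0.031 * 0.961538
= 11329.9933


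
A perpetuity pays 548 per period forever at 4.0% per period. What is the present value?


PV = PMT / i
= 548 / 0.04
= 13700.0


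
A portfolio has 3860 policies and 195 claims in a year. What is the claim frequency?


frequency = claims / policies
= 195 / 3860
= 0.0505


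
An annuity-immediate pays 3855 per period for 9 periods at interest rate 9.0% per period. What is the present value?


PV = PMT * (1 - (1+i)^(-n)) / i
= 3855 * (1 - (1+0.09)^(-9)) / 0.09
= 3855 * (1 - 0.460428) / 0.09
= 3855 * 5.995247
= 23111.6768


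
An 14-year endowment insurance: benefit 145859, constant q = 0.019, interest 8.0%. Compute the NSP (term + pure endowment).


Term component = 20707.2086
Pure endowment = 14_p_x * v^14 * benefit = 0.76448 * 0.340461 * 145859 = 37963.5449
NSP = 58670.7534


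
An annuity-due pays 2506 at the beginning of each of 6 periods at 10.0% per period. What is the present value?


PV_due = PMT * (1-(1+i)^(-n))/i * (1+i)
PV_immediate = 10914.2833
PV_due = 10914.2833 * 1.1
= 12005.7116


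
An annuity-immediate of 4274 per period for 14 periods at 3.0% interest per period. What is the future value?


FV = PMT * ((1+i)^n - 1) / i
= 4274 * ((1.03)^14 - 1) / 0.03
= 4274 * (1.51259 - 1) / 0.03
= 73026.9495


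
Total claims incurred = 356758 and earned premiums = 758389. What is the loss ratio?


Loss ratio = claims / premiums
= 356758 / 758389
= 0.4704


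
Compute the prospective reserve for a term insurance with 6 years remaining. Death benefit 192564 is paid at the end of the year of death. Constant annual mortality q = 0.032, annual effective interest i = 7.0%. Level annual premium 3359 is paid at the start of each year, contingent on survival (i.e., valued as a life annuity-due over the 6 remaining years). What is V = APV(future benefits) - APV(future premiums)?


v = 1/(1+i) = 0.934579
APV(future benefits) per unit = sum_{k=0}^{5} k_p_x * q * v^(k+1) = 0.141737
APV(future benefits) = 192564 * 0.141737 = 27293.4513
Life annuity-due factor ä_{x:6} = sum_{k=0}^{5} k_p_x * v^k = 4.739332
APV(future premiums) = 3359 * 4.739332 = 15919.4171
V = 27293.4513 - 15919.4171
= 11374.0342


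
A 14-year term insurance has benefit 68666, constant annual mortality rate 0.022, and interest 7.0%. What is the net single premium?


NSP = benefit * sum_{k=0}^{n-1} k_p_x * q * v^(k+1)
With constant q=0.022, v=0.934579
Sum = 0.171209
NSP = 68666 * 0.171209
= 11756.2471


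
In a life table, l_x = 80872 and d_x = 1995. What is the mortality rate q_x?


q_x = d_x / l_x
= 1995 / 80872
= 0.0247


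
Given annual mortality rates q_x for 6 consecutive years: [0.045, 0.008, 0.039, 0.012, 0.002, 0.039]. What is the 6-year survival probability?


p_k = 1 - q_k for each year
Survival = product of (1 - q_k)
= 0.955 * 0.992 * 0.961 * 0.988 * 0.998 * 0.961
= 0.8627


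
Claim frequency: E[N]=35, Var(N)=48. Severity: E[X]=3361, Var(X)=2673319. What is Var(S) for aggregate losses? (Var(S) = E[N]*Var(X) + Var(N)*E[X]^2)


Var(S) = E[N]*Var(X) + Var(N)*E[X]^2
= 35*2673319 + 48*3361^2
= 93566165 + 542223408
= 6.3579e+08


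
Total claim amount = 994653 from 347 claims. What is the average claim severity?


severity = total / number
= 994653 / 347
= 2866.4352


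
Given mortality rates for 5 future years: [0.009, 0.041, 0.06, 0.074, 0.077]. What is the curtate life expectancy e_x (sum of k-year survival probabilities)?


e_x = sum_{k=1}^{n} k_p_x
k_p_x values:
  1_p_x = 0.991
  2_p_x = 0.950369
  3_p_x = 0.893347
  4_p_x = 0.827239
  5_p_x = 0.763542
e_x = 4.4255


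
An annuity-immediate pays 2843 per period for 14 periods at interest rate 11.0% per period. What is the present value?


PV = PMT * (1 - (1+i)^(-n)) / i
= 2843 * (1 - (1+0.11)^(-14)) / 0.11
= 2843 * (1 - 0.231995) / 0.11
= 2843 * 6.981865
= 19849.4428


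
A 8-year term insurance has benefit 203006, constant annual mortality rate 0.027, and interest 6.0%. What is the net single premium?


NSP = benefit * sum_{k=0}^{n-1} k_p_x * q * v^(k+1)
With constant q=0.027, v=0.943396
Sum = 0.153922
NSP = 203006 * 0.153922
= 31247.0764


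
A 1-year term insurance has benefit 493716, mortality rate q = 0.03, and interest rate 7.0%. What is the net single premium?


NSP = benefit * q * v
v = 1/(1+i) = 0.934579
NSP = 493716 * 0.03 * 0.934579
= 13842.5047


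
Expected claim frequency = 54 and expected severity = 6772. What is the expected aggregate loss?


E[S] = E[N] * E[X]
= 54 * 6772
= 365688


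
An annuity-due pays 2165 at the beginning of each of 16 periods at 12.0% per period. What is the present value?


PV_due = PMT * (1-(1+i)^(-n))/i * (1+i)
PV_immediate = 15098.68
PV_due = 15098.68 * 1.12
= 16910.5216


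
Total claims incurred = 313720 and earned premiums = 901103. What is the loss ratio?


Loss ratio = claims / premiums
= 313720 / 901103
= 0.3482


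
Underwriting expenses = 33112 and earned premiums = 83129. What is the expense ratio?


Expense ratio = expenses / premiums
= 33112 / 83129
= 0.3983


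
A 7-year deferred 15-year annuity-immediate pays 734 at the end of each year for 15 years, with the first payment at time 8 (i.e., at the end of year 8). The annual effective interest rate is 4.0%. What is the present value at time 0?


PV at time 7 of the 15-year annuity-immediate:
a_n = 734 * (1-(1+0.04)^(-15))/0.04 = 8160.8964
Discount back 7 years to time 0:
PV = 8160.8964 * (1+0.04)^(-7)
= 8160.8964 * 0.759918
= 6201.6105


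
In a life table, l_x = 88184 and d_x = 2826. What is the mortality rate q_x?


q_x = d_x / l_x
= 2826 / 88184
= 0.032


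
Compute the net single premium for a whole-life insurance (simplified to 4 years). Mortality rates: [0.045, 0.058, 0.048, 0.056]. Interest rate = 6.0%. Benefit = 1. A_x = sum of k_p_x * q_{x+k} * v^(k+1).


v = 0.943396
Year 0: k_p_x=1.0, q=0.045, term=0.042453
Year 1: k_p_x=0.955, q=0.058, term=0.049297
Year 2: k_p_x=0.89961, q=0.048, term=0.036256
Year 3: k_p_x=0.856429, q=0.056, term=0.037989
A_x = 0.166


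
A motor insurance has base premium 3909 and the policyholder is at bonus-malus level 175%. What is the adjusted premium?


adjusted = base * BM_level / 100
= 3909 * 175 / 100
= 3909 * 1.75
= 6840.75


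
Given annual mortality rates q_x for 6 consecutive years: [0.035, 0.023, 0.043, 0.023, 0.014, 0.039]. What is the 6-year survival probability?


p_k = 1 - q_k for each year
Survival = product of (1 - q_k)
= 0.965 * 0.977 * 0.957 * 0.977 * 0.986 * 0.961
= 0.8353


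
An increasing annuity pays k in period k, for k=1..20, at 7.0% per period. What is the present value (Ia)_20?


(Ia)_n = sum_{k=1}^{n} k * v^k, v = 1/(1+i)
v = 0.934579
Sum computed term by term:
(Ia)_20 = 88.1031


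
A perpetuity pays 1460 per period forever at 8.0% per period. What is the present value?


PV = PMT / i
= 1460 / 0.08
= 18250.0


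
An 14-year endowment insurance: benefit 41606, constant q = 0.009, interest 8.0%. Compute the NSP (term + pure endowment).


Term component = 2945.2097
Pure endowment = 14_p_x * v^14 * benefit = 0.881112 * 0.340461 * 41606 = 12481.1485
NSP = 15426.3582


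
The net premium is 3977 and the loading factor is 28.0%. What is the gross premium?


Gross = net * (1 + loading)
= 3977 * (1 + 0.28)
= 3977 * 1.28
= 5090.56


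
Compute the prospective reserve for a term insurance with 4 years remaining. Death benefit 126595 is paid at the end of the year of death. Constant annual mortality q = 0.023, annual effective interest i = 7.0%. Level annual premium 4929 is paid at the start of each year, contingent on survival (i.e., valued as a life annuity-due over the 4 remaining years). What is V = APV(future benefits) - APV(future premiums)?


v = 1/(1+i) = 0.934579
APV(future benefits) per unit = sum_{k=0}^{3} k_p_x * q * v^(k+1) = 0.075407
APV(future benefits) = 126595 * 0.075407 = 9546.1513
Life annuity-due factor ä_{x:4} = sum_{k=0}^{3} k_p_x * v^k = 3.508066
APV(future premiums) = 4929 * 3.508066 = 17291.2552
V = 9546.1513 - 17291.2552
= -7745.1039


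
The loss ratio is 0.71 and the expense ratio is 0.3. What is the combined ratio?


Combined ratio = loss ratio + expense ratio
= 0.71 + 0.3
= 1.01


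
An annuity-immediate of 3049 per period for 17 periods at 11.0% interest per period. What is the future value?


FV = PMT * ((1+i)^n - 1) / i
= 3049 * ((1.11)^17 - 1) / 0.11
= 3049 * (5.895093 - 1) / 0.11
= 135683.0697


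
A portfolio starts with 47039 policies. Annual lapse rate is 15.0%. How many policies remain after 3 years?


remaining = initial * (1 - lapse)^years
= 47039 * (1 - 0.15)^3
= 47039 * 0.614125
= 28887.8259


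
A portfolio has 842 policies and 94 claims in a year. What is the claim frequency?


frequency = claims / policies
= 94 / 842
= 0.1116


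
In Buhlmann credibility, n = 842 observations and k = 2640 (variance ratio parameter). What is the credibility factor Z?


Z = n / (n + k)
= 842 / (842 + 2640)
= 842 / 3482
= 0.2418


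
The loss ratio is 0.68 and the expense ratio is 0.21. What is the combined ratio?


Combined ratio = loss ratio + expense ratio
= 0.68 + 0.21
= 0.89


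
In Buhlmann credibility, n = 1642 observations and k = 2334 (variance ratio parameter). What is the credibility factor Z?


Z = n / (n + k)
= 1642 / (1642 + 2334)
= 1642 / 3976
= 0.413


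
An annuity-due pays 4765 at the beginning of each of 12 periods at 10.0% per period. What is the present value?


PV_due = PMT * (1-(1+i)^(-n))/i * (1+i)
PV_immediate = 32467.2415
PV_due = 32467.2415 * 1.1
= 35713.9657


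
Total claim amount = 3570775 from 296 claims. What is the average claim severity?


severity = total / number
= 3570775 / 296
= 12063.4291


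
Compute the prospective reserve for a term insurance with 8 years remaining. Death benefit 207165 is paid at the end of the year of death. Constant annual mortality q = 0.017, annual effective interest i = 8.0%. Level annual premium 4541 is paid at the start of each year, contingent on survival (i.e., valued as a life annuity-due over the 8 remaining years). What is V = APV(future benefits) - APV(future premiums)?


v = 1/(1+i) = 0.925926
APV(future benefits) per unit = sum_{k=0}^{7} k_p_x * q * v^(k+1) = 0.092708
APV(future benefits) = 207165 * 0.092708 = 19205.8678
Life annuity-due factor ä_{x:8} = sum_{k=0}^{7} k_p_x * v^k = 5.889689
APV(future premiums) = 4541 * 5.889689 = 26745.0792
V = 19205.8678 - 26745.0792
= -7539.2113


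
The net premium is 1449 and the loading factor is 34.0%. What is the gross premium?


Gross = net * (1 + loading)
= 1449 * (1 + 0.34)
= 1449 * 1.34
= 1941.66


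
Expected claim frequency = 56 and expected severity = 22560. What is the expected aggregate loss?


E[S] = E[N] * E[X]
= 56 * 22560
= 1.2634e+06


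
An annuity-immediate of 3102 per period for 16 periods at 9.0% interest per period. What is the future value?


FV = PMT * ((1+i)^n - 1) / i
= 3102 * ((1.09)^16 - 1) / 0.09
= 3102 * (3.970306 - 1) / 0.09
= 102376.5427


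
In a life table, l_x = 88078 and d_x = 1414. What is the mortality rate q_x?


q_x = d_x / l_x
= 1414 / 88078
= 0.0161


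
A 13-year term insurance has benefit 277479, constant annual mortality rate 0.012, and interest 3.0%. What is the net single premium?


NSP = benefit * sum_{k=0}^{n-1} k_p_x * q * v^(k+1)
With constant q=0.012, v=0.970874
Sum = 0.119416
NSP = 277479 * 0.119416
= 33135.3747


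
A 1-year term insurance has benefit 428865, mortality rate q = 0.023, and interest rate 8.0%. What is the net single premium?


NSP = benefit * q * v
v = 1/(1+i) = 0.925926
NSP = 428865 * 0.023 * 0.925926
= 9133.2361


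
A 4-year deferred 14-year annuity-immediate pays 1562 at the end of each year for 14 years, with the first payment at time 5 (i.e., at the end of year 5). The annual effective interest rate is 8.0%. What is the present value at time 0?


PV at time 4 of the 14-year annuity-immediate:
a_n = 1562 * (1-(1+0.08)^(-14))/0.08 = 12877.4982
Discount back 4 years to time 0:
PV = 12877.4982 * (1+0.08)^(-4)
= 12877.4982 * 0.73503
= 9465.3456


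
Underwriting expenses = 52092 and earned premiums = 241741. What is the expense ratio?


Expense ratio = expenses / premiums
= 52092 / 241741
= 0.2155


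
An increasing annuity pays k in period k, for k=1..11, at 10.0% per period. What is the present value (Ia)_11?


(Ia)_n = sum_{k=1}^{n} k * v^k, v = 1/(1+i)
v = 0.909091
Sum computed term by term:
(Ia)_11 = 32.8913


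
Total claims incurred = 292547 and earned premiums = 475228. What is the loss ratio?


Loss ratio = claims / premiums
= 292547 / 475228
= 0.6156


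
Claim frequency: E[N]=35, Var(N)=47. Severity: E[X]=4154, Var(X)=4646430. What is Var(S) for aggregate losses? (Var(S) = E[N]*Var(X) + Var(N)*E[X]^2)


Var(S) = E[N]*Var(X) + Var(N)*E[X]^2
= 35*4646430 + 47*4154^2
= 162625050 + 811018652
= 9.7364e+08


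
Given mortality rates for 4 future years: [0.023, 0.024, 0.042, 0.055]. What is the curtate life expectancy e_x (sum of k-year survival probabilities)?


e_x = sum_{k=1}^{n} k_p_x
k_p_x values:
  1_p_x = 0.977
  2_p_x = 0.953552
  3_p_x = 0.913503
  4_p_x = 0.86326
e_x = 3.7073


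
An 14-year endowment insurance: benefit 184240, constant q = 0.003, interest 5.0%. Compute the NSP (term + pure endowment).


Term component = 5378.4471
Pure endowment = 14_p_x * v^14 * benefit = 0.958809 * 0.505068 * 184240 = 89220.7674
NSP = 94599.2145


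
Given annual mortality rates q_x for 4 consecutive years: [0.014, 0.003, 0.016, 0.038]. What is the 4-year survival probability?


p_k = 1 - q_k for each year
Survival = product of (1 - q_k)
= 0.986 * 0.997 * 0.984 * 0.962
= 0.9306


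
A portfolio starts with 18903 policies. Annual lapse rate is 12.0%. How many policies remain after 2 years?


remaining = initial * (1 - lapse)^years
= 18903 * (1 - 0.12)^2
= 18903 * 0.7744
= 14638.4832


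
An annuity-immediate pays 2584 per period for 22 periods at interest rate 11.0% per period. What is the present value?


PV = PMT * (1 - (1+i)^(-n)) / i
= 2584 * (1 - (1+0.11)^(-22)) / 0.11
= 2584 * (1 - 0.100669) / 0.11
= 2584 * 8.175739
= 21126.1098


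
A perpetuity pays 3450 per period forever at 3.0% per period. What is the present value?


PV = PMT / i
= 3450 / 0.03
= 115000.0


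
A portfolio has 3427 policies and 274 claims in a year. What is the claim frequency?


frequency = claims / policies
= 274 / 3427
= 0.08


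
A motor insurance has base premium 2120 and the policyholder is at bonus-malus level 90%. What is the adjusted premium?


adjusted = base * BM_level / 100
= 2120 * 90 / 100
= 2120 * 0.9
= 1908.0


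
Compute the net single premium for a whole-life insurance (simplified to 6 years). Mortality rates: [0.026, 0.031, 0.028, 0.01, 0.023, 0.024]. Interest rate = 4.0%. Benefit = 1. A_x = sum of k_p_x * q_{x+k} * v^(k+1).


v = 0.961538
Year 0: k_p_x=1.0, q=0.026, term=0.025
Year 1: k_p_x=0.974, q=0.031, term=0.027916
Year 2: k_p_x=0.943806, q=0.028, term=0.023493
Year 3: k_p_x=0.917379, q=0.01, term=0.007842
Year 4: k_p_x=0.908206, q=0.023, term=0.017169
Year 5: k_p_x=0.887317, q=0.024, term=0.01683
A_x = 0.1183


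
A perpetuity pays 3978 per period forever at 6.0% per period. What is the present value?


PV = PMT / i
= 3978 / 0.06
= 66300.0


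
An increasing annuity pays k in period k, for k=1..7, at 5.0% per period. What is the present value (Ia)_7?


(Ia)_n = sum_{k=1}^{n} k * v^k, v = 1/(1+i)
v = 0.952381
Sum computed term by term:
(Ia)_7 = 22.0185


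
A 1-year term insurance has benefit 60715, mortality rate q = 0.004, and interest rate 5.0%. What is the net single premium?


NSP = benefit * q * v
v = 1/(1+i) = 0.952381
NSP = 60715 * 0.004 * 0.952381
= 231.2952


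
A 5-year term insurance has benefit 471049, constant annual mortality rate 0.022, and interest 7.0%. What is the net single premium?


NSP = benefit * sum_{k=0}^{n-1} k_p_x * q * v^(k+1)
With constant q=0.022, v=0.934579
Sum = 0.086581
NSP = 471049 * 0.086581
= 40783.9537


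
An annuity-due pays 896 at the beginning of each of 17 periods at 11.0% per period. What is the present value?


PV_due = PMT * (1-(1+i)^(-n))/i * (1+i)
PV_immediate = 6763.7198
PV_due = 6763.7198 * 1.11
= 7507.729


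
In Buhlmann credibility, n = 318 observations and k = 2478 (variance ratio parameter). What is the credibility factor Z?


Z = n / (n + k)
= 318 / (318 + 2478)
= 318 / 2796
= 0.1137


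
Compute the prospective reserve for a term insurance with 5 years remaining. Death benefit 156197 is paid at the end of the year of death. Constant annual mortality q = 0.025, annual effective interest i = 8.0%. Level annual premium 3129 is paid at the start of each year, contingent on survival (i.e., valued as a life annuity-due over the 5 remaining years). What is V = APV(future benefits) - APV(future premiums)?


v = 1/(1+i) = 0.925926
APV(future benefits) per unit = sum_{k=0}^{4} k_p_x * q * v^(k+1) = 0.095319
APV(future benefits) = 156197 * 0.095319 = 14888.5893
Life annuity-due factor ä_{x:5} = sum_{k=0}^{4} k_p_x * v^k = 4.117794
APV(future premiums) = 3129 * 4.117794 = 12884.5772
V = 14888.5893 - 12884.5772
= 2004.0121


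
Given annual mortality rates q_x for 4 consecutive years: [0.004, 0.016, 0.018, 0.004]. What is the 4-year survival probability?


p_k = 1 - q_k for each year
Survival = product of (1 - q_k)
= 0.996 * 0.984 * 0.982 * 0.996
= 0.9586


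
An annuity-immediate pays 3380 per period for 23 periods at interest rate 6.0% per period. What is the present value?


PV = PMT * (1 - (1+i)^(-n)) / i
= 3380 * (1 - (1+0.06)^(-23)) / 0.06
= 3380 * (1 - 0.261797) / 0.06
= 3380 * 12.303379
= 41585.421


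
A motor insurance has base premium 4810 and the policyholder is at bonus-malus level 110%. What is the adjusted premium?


adjusted = base * BM_level / 100
= 4810 * 110 / 100
= 4810 * 1.1
= 5291.0


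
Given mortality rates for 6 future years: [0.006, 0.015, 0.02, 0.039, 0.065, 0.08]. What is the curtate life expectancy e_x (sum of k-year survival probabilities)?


e_x = sum_{k=1}^{n} k_p_x
k_p_x values:
  1_p_x = 0.994
  2_p_x = 0.97909
  3_p_x = 0.959508
  4_p_x = 0.922087
  5_p_x = 0.862152
  6_p_x = 0.79318
e_x = 5.51


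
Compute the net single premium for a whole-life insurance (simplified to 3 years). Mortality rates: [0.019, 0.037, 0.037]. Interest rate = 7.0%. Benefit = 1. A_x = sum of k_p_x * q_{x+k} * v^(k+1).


v = 0.934579
Year 0: k_p_x=1.0, q=0.019, term=0.017757
Year 1: k_p_x=0.981, q=0.037, term=0.031703
Year 2: k_p_x=0.944703, q=0.037, term=0.028533
A_x = 0.078


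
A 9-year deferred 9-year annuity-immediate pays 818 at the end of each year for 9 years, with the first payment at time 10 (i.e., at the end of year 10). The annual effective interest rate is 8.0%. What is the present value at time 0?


PV at time 9 of the 9-year annuity-immediate:
a_n = 818 * (1-(1+0.08)^(-9))/0.08 = 5109.9543
Discount back 9 years to time 0:
PV = 5109.9543 * (1+0.08)^(-9)
= 5109.9543 * 0.500249
= 2556.2494


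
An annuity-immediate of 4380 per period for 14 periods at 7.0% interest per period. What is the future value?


FV = PMT * ((1+i)^n - 1) / i
= 4380 * ((1.07)^14 - 1) / 0.07
= 4380 * (2.578534 - 1) / 0.07
= 98771.1368


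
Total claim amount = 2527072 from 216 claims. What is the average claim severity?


severity = total / number
= 2527072 / 216
= 11699.4074


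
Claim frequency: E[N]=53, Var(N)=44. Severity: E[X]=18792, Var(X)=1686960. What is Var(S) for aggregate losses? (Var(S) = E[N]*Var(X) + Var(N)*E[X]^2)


Var(S) = E[N]*Var(X) + Var(N)*E[X]^2
= 53*1686960 + 44*18792^2
= 89408880 + 15538127616
= 1.5628e+10


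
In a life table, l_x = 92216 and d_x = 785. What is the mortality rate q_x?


q_x = d_x / l_x
= 785 / 92216
= 0.0085


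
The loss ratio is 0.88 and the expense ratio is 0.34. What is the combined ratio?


Combined ratio = loss ratio + expense ratio
= 0.88 + 0.34
= 1.22


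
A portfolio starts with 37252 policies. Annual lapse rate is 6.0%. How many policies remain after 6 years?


remaining = initial * (1 - lapse)^years
= 37252 * (1 - 0.06)^6
= 37252 * 0.68987
= 25699.0291


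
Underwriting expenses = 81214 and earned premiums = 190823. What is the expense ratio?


Expense ratio = expenses / premiums
= 81214 / 190823
= 0.4256


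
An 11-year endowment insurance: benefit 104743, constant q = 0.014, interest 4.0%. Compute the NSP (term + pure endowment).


Term component = 12049.9705
Pure endowment = 11_p_x * v^11 * benefit = 0.85634 * 0.649581 * 104743 = 58264.5425
NSP = 70314.513


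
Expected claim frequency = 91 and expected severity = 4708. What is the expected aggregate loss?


E[S] = E[N] * E[X]
= 91 * 4708
= 428428


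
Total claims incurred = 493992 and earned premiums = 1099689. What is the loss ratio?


Loss ratio = claims / premiums
= 493992 / 1099689
= 0.4492


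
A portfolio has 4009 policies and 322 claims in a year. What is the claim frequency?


frequency = claims / policies
= 322 / 4009
= 0.0803


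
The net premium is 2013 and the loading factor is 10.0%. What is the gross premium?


Gross = net * (1 + loading)
= 2013 * (1 + 0.1)
= 2013 * 1.1
= 2214.3


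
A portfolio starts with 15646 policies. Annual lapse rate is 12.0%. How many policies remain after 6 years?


remaining = initial * (1 - lapse)^years
= 15646 * (1 - 0.12)^6
= 15646 * 0.464404
= 7266.0663


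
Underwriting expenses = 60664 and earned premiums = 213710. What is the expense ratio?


Expense ratio = expenses / premiums
= 60664 / 213710
= 0.2839


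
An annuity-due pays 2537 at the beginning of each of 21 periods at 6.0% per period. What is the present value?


PV_due = PMT * (1-(1+i)^(-n))/i * (1+i)
PV_immediate = 29845.4624
PV_due = 29845.4624 * 1.06
= 31636.1901


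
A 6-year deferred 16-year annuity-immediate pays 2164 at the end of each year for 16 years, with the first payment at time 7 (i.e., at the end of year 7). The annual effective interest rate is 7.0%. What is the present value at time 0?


PV at time 6 of the 16-year annuity-immediate:
a_n = 2164 * (1-(1+0.07)^(-16))/0.07 = 20442.5476
Discount back 6 years to time 0:
PV = 20442.5476 * (1+0.07)^(-6)
= 20442.5476 * 0.666342
= 13621.7326


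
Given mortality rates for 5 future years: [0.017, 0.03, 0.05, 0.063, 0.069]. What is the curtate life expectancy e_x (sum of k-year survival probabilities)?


e_x = sum_{k=1}^{n} k_p_x
k_p_x values:
  1_p_x = 0.983
  2_p_x = 0.95351
  3_p_x = 0.905834
  4_p_x = 0.848767
  5_p_x = 0.790202
e_x = 4.4813


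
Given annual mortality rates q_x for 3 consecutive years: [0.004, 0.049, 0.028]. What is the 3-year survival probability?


p_k = 1 - q_k for each year
Survival = product of (1 - q_k)
= 0.996 * 0.951 * 0.972
= 0.9207


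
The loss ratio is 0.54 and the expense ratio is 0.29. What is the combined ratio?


Combined ratio = loss ratio + expense ratio
= 0.54 + 0.29
= 0.83


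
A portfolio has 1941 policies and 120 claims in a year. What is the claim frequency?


frequency = claims / policies
= 120 / 1941
= 0.0618


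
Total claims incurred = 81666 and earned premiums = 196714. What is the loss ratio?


Loss ratio = claims / premiums
= 81666 / 196714
= 0.4152


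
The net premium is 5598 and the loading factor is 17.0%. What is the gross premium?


Gross = net * (1 + loading)
= 5598 * (1 + 0.17)
= 5598 * 1.17
= 6549.66


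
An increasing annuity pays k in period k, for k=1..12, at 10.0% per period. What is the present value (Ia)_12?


(Ia)_n = sum_{k=1}^{n} k * v^k, v = 1/(1+i)
v = 0.909091
Sum computed term by term:
(Ia)_12 = 36.7149


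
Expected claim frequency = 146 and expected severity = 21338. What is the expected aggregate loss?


E[S] = E[N] * E[X]
= 146 * 21338
= 3.1153e+06


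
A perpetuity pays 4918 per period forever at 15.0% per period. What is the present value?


PV = PMT / i
= 4918 / 0.15
= 32786.6667


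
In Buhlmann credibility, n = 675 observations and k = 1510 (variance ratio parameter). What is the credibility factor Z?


Z = n / (n + k)
= 675 / (675 + 1510)
= 675 / 2185
= 0.3089


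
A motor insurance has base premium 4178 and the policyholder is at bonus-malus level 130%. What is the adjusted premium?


adjusted = base * BM_level / 100
= 4178 * 130 / 100
= 4178 * 1.3
= 5431.4


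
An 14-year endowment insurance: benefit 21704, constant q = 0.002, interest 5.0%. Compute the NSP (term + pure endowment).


Term component = 424.807
Pure endowment = 14_p_x * v^14 * benefit = 0.972361 * 0.505068 * 21704 = 10659.0174
NSP = 11083.8244


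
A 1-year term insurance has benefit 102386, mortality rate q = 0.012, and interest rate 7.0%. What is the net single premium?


NSP = benefit * q * v
v = 1/(1+i) = 0.934579
NSP = 102386 * 0.012 * 0.934579
= 1148.2542


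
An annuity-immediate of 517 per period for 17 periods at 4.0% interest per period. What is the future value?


FV = PMT * ((1+i)^n - 1) / i
= 517 * ((1.04)^17 - 1) / 0.04
= 517 * (1.9479 - 1) / 0.04
= 12251.6139


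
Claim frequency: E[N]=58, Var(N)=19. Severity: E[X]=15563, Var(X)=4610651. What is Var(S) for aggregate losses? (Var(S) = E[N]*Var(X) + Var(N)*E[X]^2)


Var(S) = E[N]*Var(X) + Var(N)*E[X]^2
= 58*4610651 + 19*15563^2
= 267417758 + 4601932411
= 4.8694e+09


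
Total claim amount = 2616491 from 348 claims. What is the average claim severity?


severity = total / number
= 2616491 / 348
= 7518.6523


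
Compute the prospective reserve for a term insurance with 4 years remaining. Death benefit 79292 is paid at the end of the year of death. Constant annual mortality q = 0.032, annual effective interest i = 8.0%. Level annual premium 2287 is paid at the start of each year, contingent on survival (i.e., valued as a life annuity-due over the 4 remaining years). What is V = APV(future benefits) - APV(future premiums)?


v = 1/(1+i) = 0.925926
APV(future benefits) per unit = sum_{k=0}^{3} k_p_x * q * v^(k+1) = 0.101324
APV(future benefits) = 79292 * 0.101324 = 8034.1716
Life annuity-due factor ä_{x:4} = sum_{k=0}^{3} k_p_x * v^k = 3.41968
APV(future premiums) = 2287 * 3.41968 = 7820.8089
V = 8034.1716 - 7820.8089
= 213.3627


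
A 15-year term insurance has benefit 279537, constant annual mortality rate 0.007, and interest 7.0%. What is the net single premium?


NSP = benefit * sum_{k=0}^{n-1} k_p_x * q * v^(k+1)
With constant q=0.007, v=0.934579
Sum = 0.061255
NSP = 279537 * 0.061255
= 17122.948


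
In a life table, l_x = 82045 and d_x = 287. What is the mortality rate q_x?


q_x = d_x / l_x
= 287 / 82045
= 0.0035


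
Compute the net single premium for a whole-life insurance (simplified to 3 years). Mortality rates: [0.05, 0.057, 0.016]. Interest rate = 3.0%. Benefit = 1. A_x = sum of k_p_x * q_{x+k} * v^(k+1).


v = 0.970874
Year 0: k_p_x=1.0, q=0.05, term=0.048544
Year 1: k_p_x=0.95, q=0.057, term=0.051042
Year 2: k_p_x=0.89585, q=0.016, term=0.013117
A_x = 0.1127


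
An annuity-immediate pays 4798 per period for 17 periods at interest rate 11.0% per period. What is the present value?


PV = PMT * (1 - (1+i)^(-n)) / i
= 4798 * (1 - (1+0.11)^(-17)) / 0.11
= 4798 * (1 - 0.169633) / 0.11
= 4798 * 7.548794
= 36219.1155


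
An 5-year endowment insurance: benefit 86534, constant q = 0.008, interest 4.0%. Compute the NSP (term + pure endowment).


Term component = 3034.8647
Pure endowment = 5_p_x * v^5 * benefit = 0.960635 * 0.821927 * 86534 = 68324.8117
NSP = 71359.6764


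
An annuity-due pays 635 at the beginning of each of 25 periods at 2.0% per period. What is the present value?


PV_due = PMT * (1-(1+i)^(-n))/i * (1+i)
PV_immediate = 12397.3949
PV_due = 12397.3949 * 1.02
= 12645.3428


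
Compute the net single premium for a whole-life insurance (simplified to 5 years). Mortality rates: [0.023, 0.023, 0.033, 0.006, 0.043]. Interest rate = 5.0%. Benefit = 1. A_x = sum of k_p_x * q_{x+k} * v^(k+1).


v = 0.952381
Year 0: k_p_x=1.0, q=0.023, term=0.021905
Year 1: k_p_x=0.977, q=0.023, term=0.020382
Year 2: k_p_x=0.954529, q=0.033, term=0.02721
Year 3: k_p_x=0.92303, q=0.006, term=0.004556
Year 4: k_p_x=0.917491, q=0.043, term=0.030912
A_x = 0.105


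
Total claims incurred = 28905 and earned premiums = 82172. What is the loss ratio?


Loss ratio = claims / premiums
= 28905 / 82172
= 0.3518


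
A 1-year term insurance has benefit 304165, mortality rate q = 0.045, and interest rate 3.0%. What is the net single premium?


NSP = benefit * q * v
v = 1/(1+i) = 0.970874
NSP = 304165 * 0.045 * 0.970874
= 13288.7621


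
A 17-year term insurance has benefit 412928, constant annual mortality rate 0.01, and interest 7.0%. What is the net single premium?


NSP = benefit * sum_{k=0}^{n-1} k_p_x * q * v^(k+1)
With constant q=0.01, v=0.934579
Sum = 0.091643
NSP = 412928 * 0.091643
= 37842.0522


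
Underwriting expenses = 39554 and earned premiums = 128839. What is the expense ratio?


Expense ratio = expenses / premiums
= 39554 / 128839
= 0.307


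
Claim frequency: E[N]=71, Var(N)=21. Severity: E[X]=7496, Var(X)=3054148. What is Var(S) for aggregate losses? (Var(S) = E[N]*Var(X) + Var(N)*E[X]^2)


Var(S) = E[N]*Var(X) + Var(N)*E[X]^2
= 71*3054148 + 21*7496^2
= 216844508 + 1179990336
= 1.3968e+09


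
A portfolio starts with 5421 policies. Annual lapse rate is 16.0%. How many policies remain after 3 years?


remaining = initial * (1 - lapse)^years
= 5421 * (1 - 0.16)^3
= 5421 * 0.592704
= 3213.0484


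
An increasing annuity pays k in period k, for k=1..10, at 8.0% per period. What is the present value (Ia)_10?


(Ia)_n = sum_{k=1}^{n} k * v^k, v = 1/(1+i)
v = 0.925926
Sum computed term by term:
(Ia)_10 = 32.6869


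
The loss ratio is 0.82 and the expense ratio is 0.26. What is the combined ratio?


Combined ratio = loss ratio + expense ratio
= 0.82 + 0.26
= 1.08


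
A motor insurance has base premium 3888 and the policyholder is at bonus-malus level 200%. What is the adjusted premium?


adjusted = base * BM_level / 100
= 3888 * 200 / 100
= 3888 * 2.0
= 7776.0


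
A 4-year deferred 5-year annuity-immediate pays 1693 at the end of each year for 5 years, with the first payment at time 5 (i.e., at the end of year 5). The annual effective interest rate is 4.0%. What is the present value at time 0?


PV at time 4 of the 5-year annuity-immediate:
a_n = 1693 * (1-(1+0.04)^(-5))/0.04 = 7536.9352
Discount back 4 years to time 0:
PV = 7536.9352 * (1+0.04)^(-4)
= 7536.9352 * 0.854804
= 6442.6038


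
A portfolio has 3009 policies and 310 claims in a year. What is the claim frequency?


frequency = claims / policies
= 310 / 3009
= 0.103


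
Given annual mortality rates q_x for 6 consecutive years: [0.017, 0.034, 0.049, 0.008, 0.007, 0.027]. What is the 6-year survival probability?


p_k = 1 - q_k for each year
Survival = product of (1 - q_k)
= 0.983 * 0.966 * 0.951 * 0.992 * 0.993 * 0.973
= 0.8655


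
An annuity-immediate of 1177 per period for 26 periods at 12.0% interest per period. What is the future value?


FV = PMT * ((1+i)^n - 1) / i
= 1177 * ((1.12)^26 - 1) / 0.12
= 1177 * (19.040072 - 1) / 0.12
= 176943.0409


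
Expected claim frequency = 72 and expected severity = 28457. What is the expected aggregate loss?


E[S] = E[N] * E[X]
= 72 * 28457
= 2.0489e+06


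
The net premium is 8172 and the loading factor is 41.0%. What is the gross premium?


Gross = net * (1 + loading)
= 8172 * (1 + 0.41)
= 8172 * 1.41
= 11522.52


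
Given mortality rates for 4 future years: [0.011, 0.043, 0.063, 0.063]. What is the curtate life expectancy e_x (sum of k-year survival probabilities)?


e_x = sum_{k=1}^{n} k_p_x
k_p_x values:
  1_p_x = 0.989
  2_p_x = 0.946473
  3_p_x = 0.886845
  4_p_x = 0.830974
e_x = 3.6533


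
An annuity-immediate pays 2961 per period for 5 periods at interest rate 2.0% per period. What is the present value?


PV = PMT * (1 - (1+i)^(-n)) / i
= 2961 * (1 - (1+0.02)^(-5)) / 0.02
= 2961 * (1 - 0.905731) / 0.02
= 2961 * 4.71346
= 13956.5536


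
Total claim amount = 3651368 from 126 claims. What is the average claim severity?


severity = total / number
= 3651368 / 126
= 28979.1111


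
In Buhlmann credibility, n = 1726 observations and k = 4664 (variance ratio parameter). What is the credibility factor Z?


Z = n / (n + k)
= 1726 / (1726 + 4664)
= 1726 / 6390
= 0.2701


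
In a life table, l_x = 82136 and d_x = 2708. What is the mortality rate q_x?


q_x = d_x / l_x
= 2708 / 82136
= 0.033


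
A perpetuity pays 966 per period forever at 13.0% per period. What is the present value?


PV = PMT / i
= 966 / 0.13
= 7430.7692


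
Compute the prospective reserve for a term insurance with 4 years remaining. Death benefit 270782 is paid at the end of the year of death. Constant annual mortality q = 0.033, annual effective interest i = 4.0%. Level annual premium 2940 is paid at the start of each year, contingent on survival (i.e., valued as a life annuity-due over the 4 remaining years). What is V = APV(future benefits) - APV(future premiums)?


v = 1/(1+i) = 0.961538
APV(future benefits) per unit = sum_{k=0}^{3} k_p_x * q * v^(k+1) = 0.114174
APV(future benefits) = 270782 * 0.114174 = 30916.2404
Life annuity-due factor ä_{x:4} = sum_{k=0}^{3} k_p_x * v^k = 3.598208
APV(future premiums) = 2940 * 3.598208 = 10578.732
V = 30916.2404 - 10578.732
= 20337.5085


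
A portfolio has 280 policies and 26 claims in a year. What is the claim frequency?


frequency = claims / policies
= 26 / 280
= 0.0929


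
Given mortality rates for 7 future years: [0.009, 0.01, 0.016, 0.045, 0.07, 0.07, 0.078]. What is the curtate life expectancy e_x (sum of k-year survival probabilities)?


e_x = sum_{k=1}^{n} k_p_x
k_p_x values:
  1_p_x = 0.991
  2_p_x = 0.98109
  3_p_x = 0.965393
  4_p_x = 0.92195
  5_p_x = 0.857413
  6_p_x = 0.797394
  7_p_x = 0.735198
e_x = 6.2494


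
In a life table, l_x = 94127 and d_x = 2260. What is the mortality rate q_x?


q_x = d_x / l_x
= 2260 / 94127
= 0.024


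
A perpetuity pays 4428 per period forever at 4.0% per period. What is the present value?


PV = PMT / i
= 4428 / 0.04
= 110700.0


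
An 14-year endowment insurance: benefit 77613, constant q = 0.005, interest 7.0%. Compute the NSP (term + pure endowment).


Term component = 3303.5461
Pure endowment = 14_p_x * v^14 * benefit = 0.93223 * 0.387817 * 77613 = 28059.8092
NSP = 31363.3552


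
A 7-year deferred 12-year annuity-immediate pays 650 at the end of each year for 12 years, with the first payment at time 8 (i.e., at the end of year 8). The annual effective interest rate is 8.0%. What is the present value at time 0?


PV at time 7 of the 12-year annuity-immediate:
a_n = 650 * (1-(1+0.08)^(-12))/0.08 = 4898.4507
Discount back 7 years to time 0:
PV = 4898.4507 * (1+0.08)^(-7)
= 4898.4507 * 0.58349
= 2858.1989


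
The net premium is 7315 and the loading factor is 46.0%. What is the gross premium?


Gross = net * (1 + loading)
= 7315 * (1 + 0.46)
= 7315 * 1.46
= 10679.9


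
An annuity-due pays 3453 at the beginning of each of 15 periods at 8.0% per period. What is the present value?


PV_due = PMT * (1-(1+i)^(-n))/i * (1+i)
PV_immediate = 29555.8799
PV_due = 29555.8799 * 1.08
= 31920.3503


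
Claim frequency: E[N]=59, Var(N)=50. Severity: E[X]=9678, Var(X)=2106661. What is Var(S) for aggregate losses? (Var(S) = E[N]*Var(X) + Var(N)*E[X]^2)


Var(S) = E[N]*Var(X) + Var(N)*E[X]^2
= 59*2106661 + 50*9678^2
= 124292999 + 4683184200
= 4.8075e+09


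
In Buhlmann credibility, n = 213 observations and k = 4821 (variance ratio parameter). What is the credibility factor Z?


Z = n / (n + k)
= 213 / (213 + 4821)
= 213 / 5034
= 0.0423


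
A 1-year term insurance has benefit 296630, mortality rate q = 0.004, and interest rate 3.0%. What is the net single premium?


NSP = benefit * q * v
v = 1/(1+i) = 0.970874
NSP = 296630 * 0.004 * 0.970874
= 1151.9612


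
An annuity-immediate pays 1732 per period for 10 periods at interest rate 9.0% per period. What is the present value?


PV = PMT * (1 - (1+i)^(-n)) / i
= 1732 * (1 - (1+0.09)^(-10)) / 0.09
= 1732 * (1 - 0.422411) / 0.09
= 1732 * 6.417658
= 11115.3831


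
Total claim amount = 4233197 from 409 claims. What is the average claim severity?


severity = total / number
= 4233197 / 409
= 10350.1149


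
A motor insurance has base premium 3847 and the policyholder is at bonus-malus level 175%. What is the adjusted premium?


adjusted = base * BM_level / 100
= 3847 * 175 / 100
= 3847 * 1.75
= 6732.25


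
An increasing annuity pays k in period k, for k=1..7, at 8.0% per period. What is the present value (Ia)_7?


(Ia)_n = sum_{k=1}^{n} k * v^k, v = 1/(1+i)
v = 0.925926
Sum computed term by term:
(Ia)_7 = 19.2306


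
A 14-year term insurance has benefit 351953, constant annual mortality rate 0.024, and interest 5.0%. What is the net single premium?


NSP = benefit * sum_{k=0}^{n-1} k_p_x * q * v^(k+1)
With constant q=0.024, v=0.952381
Sum = 0.207744
NSP = 351953 * 0.207744
= 73115.9801


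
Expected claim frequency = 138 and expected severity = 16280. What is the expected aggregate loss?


E[S] = E[N] * E[X]
= 138 * 16280
= 2.2466e+06


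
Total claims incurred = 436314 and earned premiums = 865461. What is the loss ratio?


Loss ratio = claims / premiums
= 436314 / 865461
= 0.5041


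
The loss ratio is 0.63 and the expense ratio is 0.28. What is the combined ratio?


Combined ratio = loss ratio + expense ratio
= 0.63 + 0.28
= 0.91


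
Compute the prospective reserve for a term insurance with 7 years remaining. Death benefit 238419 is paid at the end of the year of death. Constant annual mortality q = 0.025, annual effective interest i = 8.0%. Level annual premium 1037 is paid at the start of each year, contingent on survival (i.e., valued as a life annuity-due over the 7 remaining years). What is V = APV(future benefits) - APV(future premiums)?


v = 1/(1+i) = 0.925926
APV(future benefits) per unit = sum_{k=0}^{6} k_p_x * q * v^(k+1) = 0.121732
APV(future benefits) = 238419 * 0.121732 = 29023.1621
Life annuity-due factor ä_{x:7} = sum_{k=0}^{6} k_p_x * v^k = 5.258812
APV(future premiums) = 1037 * 5.258812 = 5453.3876
V = 29023.1621 - 5453.3876
= 23569.7745
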